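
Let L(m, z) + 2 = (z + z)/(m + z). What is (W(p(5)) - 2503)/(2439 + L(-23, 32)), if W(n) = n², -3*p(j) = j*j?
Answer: -21902/21997 ≈ -0.99568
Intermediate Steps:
L(m, z) = -2 + 2*z/(m + z) (L(m, z) = -2 + (z + z)/(m + z) = -2 + (2*z)/(m + z) = -2 + 2*z/(m + z))
p(j) = -j²/3 (p(j) = -j*j/3 = -j²/3)
(W(p(5)) - 2503)/(2439 + L(-23, 32)) = ((-⅓*5²)² - 2503)/(2439 - 2*(-23)/(-23 + 32)) = ((-⅓*25)² - 2503)/(2439 - 2*(-23)/9) = ((-25/3)² - 2503)/(2439 - 2*(-23)*⅑) = (625/9 - 2503)/(2439 + 46/9) = -21902/(9*21997/9) = -21902/9*9/21997 = -21902/21997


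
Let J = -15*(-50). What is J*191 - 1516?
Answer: 141734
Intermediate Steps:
J = 750
J*191 - 1516 = 750*191 - 1516 = 143250 - 1516 = 141734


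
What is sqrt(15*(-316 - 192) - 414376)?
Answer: 2*I*sqrt(105499) ≈ 649.61*I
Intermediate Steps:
sqrt(15*(-316 - 192) - 414376) = sqrt(15*(-508) - 414376) = sqrt(-7620 - 414376) = sqrt(-421996) = 2*I*sqrt(105499)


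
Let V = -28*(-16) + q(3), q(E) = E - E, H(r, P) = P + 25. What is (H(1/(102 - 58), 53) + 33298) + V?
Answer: 33824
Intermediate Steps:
H(r, P) = 25 + P
q(E) = 0
V = 448 (V = -28*(-16) + 0 = 448 + 0 = 448)
(H(1/(102 - 58), 53) + 33298) + V = ((25 + 53) + 33298) + 448 = (78 + 33298) + 448 = 33376 + 448 = 33824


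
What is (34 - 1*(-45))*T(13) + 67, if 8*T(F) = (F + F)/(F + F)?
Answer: 615/8 ≈ 76.875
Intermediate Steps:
T(F) = ⅛ (T(F) = ((F + F)/(F + F))/8 = ((2*F)/((2*F)))/8 = ((2*F)*(1/(2*F)))/8 = (⅛)*1 = ⅛)
(34 - 1*(-45))*T(13) + 67 = (34 - 1*(-45))*(⅛) + 67 = (34 + 45)*(⅛) + 67 = 79*(⅛) + 67 = 79/8 + 67 = 615/8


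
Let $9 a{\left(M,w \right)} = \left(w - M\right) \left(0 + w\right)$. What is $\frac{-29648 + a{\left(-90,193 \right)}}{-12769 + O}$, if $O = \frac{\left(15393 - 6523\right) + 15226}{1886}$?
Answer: $\frac{200116859}{108262071} \approx 1.8484$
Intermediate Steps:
$O = \frac{12048}{943}$ ($O = \left(8870 + 15226\right) \frac{1}{1886} = 24096 \cdot \frac{1}{1886} = \frac{12048}{943} \approx 12.776$)
$a{\left(M,w \right)} = \frac{w \left(w - M\right)}{9}$ ($a{\left(M,w \right)} = \frac{\left(w - M\right) \left(0 + w\right)}{9} = \frac{\left(w - M\right) w}{9} = \frac{w \left(w - M\right)}{9}$)
$\frac{-29648 + a{\left(-90,193 \right)}}{-12769 + O} = \frac{-29648 + \frac{1}{9} \cdot 193 \left(193 - -90\right)}{-12769 + \frac{12048}{943}} = \frac{-29648 + \frac{1}{9} \cdot 193 \left(193 + 90\right)}{- \frac{12029119}{943}} = \left(-29648 + \frac{1}{9} \cdot 193 \cdot 283\right) \left(- \frac{943}{12029119}\right) = \left(-29648 + \frac{54619}{9}\right) \left(- \frac{943}{12029119}\right) = \left(- \frac{212213}{9}\right) \left(- \frac{943}{12029119}\right) = \frac{200116859}{108262071}$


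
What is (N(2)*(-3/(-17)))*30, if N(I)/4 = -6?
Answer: -2160/17 ≈ -127.06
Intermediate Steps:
N(I) = -24 (N(I) = 4*(-6) = -24)
(N(2)*(-3/(-17)))*30 = -(-72)/(-17)*30 = -(-72)*(-1)/17*30 = -24*3/17*30 = -72/17*30 = -2160/17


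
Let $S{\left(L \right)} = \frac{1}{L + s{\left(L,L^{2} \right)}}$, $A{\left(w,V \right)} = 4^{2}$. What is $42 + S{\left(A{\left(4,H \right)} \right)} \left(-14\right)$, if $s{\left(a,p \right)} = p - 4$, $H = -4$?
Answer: $\frac{5621}{134} \approx 41.948$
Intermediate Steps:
$A{\left(w,V \right)} = 16$
$s{\left(a,p \right)} = -4 + p$ ($s{\left(a,p \right)} = p - 4 = -4 + p$)
$S{\left(L \right)} = \frac{1}{-4 + L + L^{2}}$ ($S{\left(L \right)} = \frac{1}{L + \left(-4 + L^{2}\right)} = \frac{1}{-4 + L + L^{2}}$)
$42 + S{\left(A{\left(4,H \right)} \right)} \left(-14\right) = 42 + \frac{1}{-4 + 16 + 16^{2}} \left(-14\right) = 42 + \frac{1}{-4 + 16 + 256} \left(-14\right) = 42 + \frac{1}{268} \left(-14\right) = 42 - \frac{7}{134} = \frac{5621}{134}$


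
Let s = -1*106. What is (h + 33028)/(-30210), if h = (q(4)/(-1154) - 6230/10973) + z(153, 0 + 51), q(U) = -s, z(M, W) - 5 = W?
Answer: -13964303739/12751481894 ≈ -1.0951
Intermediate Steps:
s = -106
z(M, W) = 5 + W
q(U) = 106 (q(U) = -1*(-106) = 106)
h = 350383297/6331421 (h = (106/(-1154) - 6230/10973) + (5 + (0 + 51)) = (106*(-1/1154) - 6230*1/10973) + (5 + 51) = (-53/577 - 6230/10973) + 56 = -4176279/6331421 + 56 = 350383297/6331421 ≈ 55.340)
(h + 33028)/(-30210) = (350383297/6331421 + 33028)/(-30210) = (209464556085/6331421)*(-1/30210) = -13964303739/12751481894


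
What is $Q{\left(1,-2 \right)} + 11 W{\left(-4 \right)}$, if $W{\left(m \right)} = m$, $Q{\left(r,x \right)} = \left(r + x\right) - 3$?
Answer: $-48$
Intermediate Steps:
$Q{\left(r,x \right)} = -3 + r + x$
$Q{\left(1,-2 \right)} + 11 W{\left(-4 \right)} = \left(-3 + 1 - 2\right) + 11 \left(-4\right) = -4 - 44 = -48$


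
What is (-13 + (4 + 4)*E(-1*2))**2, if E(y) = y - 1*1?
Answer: 1369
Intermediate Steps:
E(y) = -1 + y (E(y) = y - 1 = -1 + y)
(-13 + (4 + 4)*E(-1*2))**2 = (-13 + (4 + 4)*(-1 - 1*2))**2 = (-13 + 8*(-1 - 2))**2 = (-13 + 8*(-3))**2 = (-13 - 24)**2 = (-37)**2 = 1369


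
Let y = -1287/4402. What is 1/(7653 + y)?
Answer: 4402/33687219 ≈ 0.00013067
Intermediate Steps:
y = -1287/4402 (y = -1287*1/4402 = -1287/4402 ≈ -0.29237)
1/(7653 + y) = 1/(7653 - 1287/4402) = 1/(33687219/4402) = 4402/33687219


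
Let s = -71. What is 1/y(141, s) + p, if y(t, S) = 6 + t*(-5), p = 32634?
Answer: 22811165/699 ≈ 32634.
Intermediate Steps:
y(t, S) = 6 - 5*t
1/y(141, s) + p = 1/(6 - 5*141) + 32634 = 1/(6 - 705) + 32634 = 1/(-699) + 32634 = -1/699 + 32634 = 22811165/699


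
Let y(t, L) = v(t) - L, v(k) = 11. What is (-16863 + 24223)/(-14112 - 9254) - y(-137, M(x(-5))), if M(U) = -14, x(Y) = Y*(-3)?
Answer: -295755/11683 ≈ -25.315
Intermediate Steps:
x(Y) = -3*Y
y(t, L) = 11 - L
(-16863 + 24223)/(-14112 - 9254) - y(-137, M(x(-5))) = (-16863 + 24223)/(-14112 - 9254) - (11 - 1*(-14)) = 7360/(-23366) - (11 + 14) = 7360*(-1/23366) - 1*25 = -3680/11683 - 25 = -295755/11683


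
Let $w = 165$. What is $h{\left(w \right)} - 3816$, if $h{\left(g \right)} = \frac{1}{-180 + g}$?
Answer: $- \frac{57241}{15} \approx -3816.1$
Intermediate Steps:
$h{\left(w \right)} - 3816 = \frac{1}{-180 + 165} - 3816 = \frac{1}{-15} - 3816 = - \frac{1}{15} - 3816 = - \frac{57241}{15}$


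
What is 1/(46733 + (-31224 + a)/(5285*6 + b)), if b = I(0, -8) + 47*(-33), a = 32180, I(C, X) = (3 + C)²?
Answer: 7542/352460525 ≈ 2.1398e-5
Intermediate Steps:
b = -1542 (b = (3 + 0)² + 47*(-33) = 3² - 1551 = 9 - 1551 = -1542)
1/(46733 + (-31224 + a)/(5285*6 + b)) = 1/(46733 + (-31224 + 32180)/(5285*6 - 1542)) = 1/(46733 + 956/(31710 - 1542)) = 1/(46733 + 956/30168) = 1/(46733 + 956*(1/30168)) = 1/(46733 + 239/7542) = 1/(352460525/7542) = 7542/352460525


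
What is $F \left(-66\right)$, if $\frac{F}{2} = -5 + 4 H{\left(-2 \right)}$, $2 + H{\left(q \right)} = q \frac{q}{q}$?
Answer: $2772$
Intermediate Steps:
$H{\left(q \right)} = -2 + q$ ($H{\left(q \right)} = -2 + q \frac{q}{q} = -2 + q 1 = -2 + q$)
$F = -42$ ($F = 2 \left(-5 + 4 \left(-2 - 2\right)\right) = 2 \left(-5 + 4 \left(-4\right)\right) = 2 \left(-5 - 16\right) = 2 \left(-21\right) = -42$)
$F \left(-66\right) = \left(-42\right) \left(-66\right) = 2772$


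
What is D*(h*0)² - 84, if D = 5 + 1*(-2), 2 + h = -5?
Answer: -84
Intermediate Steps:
h = -7 (h = -2 - 5 = -7)
D = 3 (D = 5 - 2 = 3)
D*(h*0)² - 84 = 3*(-7*0)² - 84 = 3*0² - 84 = 3*0 - 84 = 0 - 84 = -84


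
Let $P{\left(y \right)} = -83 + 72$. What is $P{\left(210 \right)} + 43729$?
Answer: $43718$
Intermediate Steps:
$P{\left(y \right)} = -11$
$P{\left(210 \right)} + 43729 = -11 + 43729 = 43718$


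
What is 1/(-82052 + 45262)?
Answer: -1/36790 ≈ -2.7181e-5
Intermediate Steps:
1/(-82052 + 45262) = 1/(-36790) = -1/36790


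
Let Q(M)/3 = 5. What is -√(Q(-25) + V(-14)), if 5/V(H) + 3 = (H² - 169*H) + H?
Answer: -2*√971681/509 ≈ -3.8732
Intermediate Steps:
V(H) = 5/(-3 + H² - 168*H) (V(H) = 5/(-3 + ((H² - 169*H) + H)) = 5/(-3 + (H² - 168*H)) = 5/(-3 + H² - 168*H))
Q(M) = 15 (Q(M) = 3*5 = 15)
-√(Q(-25) + V(-14)) = -√(15 + 5/(-3 + (-14)² - 168*(-14))) = -√(15 + 5/(-3 + 196 + 2352)) = -√(15 + 5/2545) = -√(15 + 5*(1/2545)) = -√(15 + 1/509) = -√(7636/509) = -2*√971681/509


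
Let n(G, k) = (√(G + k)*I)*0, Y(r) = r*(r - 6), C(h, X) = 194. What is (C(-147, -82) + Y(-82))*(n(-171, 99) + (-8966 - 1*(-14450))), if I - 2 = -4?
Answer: 40636440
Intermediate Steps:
I = -2 (I = 2 - 4 = -2)
Y(r) = r*(-6 + r)
n(G, k) = 0 (n(G, k) = (√(G + k)*(-2))*0 = -2*√(G + k)*0 = 0)
(C(-147, -82) + Y(-82))*(n(-171, 99) + (-8966 - 1*(-14450))) = (194 - 82*(-6 - 82))*(0 + (-8966 - 1*(-14450))) = (194 - 82*(-88))*(0 + (-8966 + 14450)) = (194 + 7216)*(0 + 5484) = 7410*5484 = 40636440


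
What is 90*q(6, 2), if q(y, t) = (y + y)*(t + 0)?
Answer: 2160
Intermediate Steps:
q(y, t) = 2*t*y (q(y, t) = (2*y)*t = 2*t*y)
90*q(6, 2) = 90*(2*2*6) = 90*24 = 2160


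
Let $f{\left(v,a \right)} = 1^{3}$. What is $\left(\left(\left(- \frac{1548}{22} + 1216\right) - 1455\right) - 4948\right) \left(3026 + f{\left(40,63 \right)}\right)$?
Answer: $- \frac{175054437}{11} \approx -1.5914 \cdot 10^{7}$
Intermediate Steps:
$f{\left(v,a \right)} = 1$
$\left(\left(\left(- \frac{1548}{22} + 1216\right) - 1455\right) - 4948\right) \left(3026 + f{\left(40,63 \right)}\right) = \left(\left(\left(- \frac{1548}{22} + 1216\right) - 1455\right) - 4948\right) \left(3026 + 1\right) = \left(\left(\left(\left(-1548\right) \frac{1}{22} + 1216\right) - 1455\right) - 4948\right) 3027 = \left(\left(\left(- \frac{774}{11} + 1216\right) - 1455\right) - 4948\right) 3027 = \left(\left(\frac{12602}{11} - 1455\right) - 4948\right) 3027 = \left(- \frac{3403}{11} - 4948\right) 3027 = \left(- \frac{57831}{11}\right) 3027 = - \frac{175054437}{11}$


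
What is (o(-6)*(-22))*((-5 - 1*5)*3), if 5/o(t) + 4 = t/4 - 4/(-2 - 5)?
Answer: -15400/23 ≈ -669.57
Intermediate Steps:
o(t) = 5/(-24/7 + t/4) (o(t) = 5/(-4 + (t/4 - 4/(-2 - 5))) = 5/(-4 + (t*(1/4) - 4/(-7))) = 5/(-4 + (t/4 - 4*(-1/7))) = 5/(-4 + (t/4 + 4/7)) = 5/(-4 + (4/7 + t/4)) = 5/(-24/7 + t/4))
(o(-6)*(-22))*((-5 - 1*5)*3) = ((140/(-96 + 7*(-6)))*(-22))*((-5 - 1*5)*3) = ((140/(-96 - 42))*(-22))*((-5 - 5)*3) = ((140/(-138))*(-22))*(-10*3) = ((140*(-1/138))*(-22))*(-30) = -70/69*(-22)*(-30) = (1540/69)*(-30) = -15400/23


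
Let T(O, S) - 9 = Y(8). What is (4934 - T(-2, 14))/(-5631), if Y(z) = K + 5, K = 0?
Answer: -1640/1877 ≈ -0.87373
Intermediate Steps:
Y(z) = 5 (Y(z) = 0 + 5 = 5)
T(O, S) = 14 (T(O, S) = 9 + 5 = 14)
(4934 - T(-2, 14))/(-5631) = (4934 - 1*14)/(-5631) = (4934 - 14)*(-1/5631) = 4920*(-1/5631) = -1640/1877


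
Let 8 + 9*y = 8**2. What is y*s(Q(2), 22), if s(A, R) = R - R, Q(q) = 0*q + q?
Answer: 0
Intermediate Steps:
Q(q) = q (Q(q) = 0 + q = q)
s(A, R) = 0
y = 56/9 (y = -8/9 + (1/9)*8**2 = -8/9 + (1/9)*64 = -8/9 + 64/9 = 56/9 ≈ 6.2222)
y*s(Q(2), 22) = (56/9)*0 = 0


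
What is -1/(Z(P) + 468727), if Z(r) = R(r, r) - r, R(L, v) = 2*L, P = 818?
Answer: -1/469545 ≈ -2.1297e-6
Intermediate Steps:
Z(r) = r (Z(r) = 2*r - r = r)
-1/(Z(P) + 468727) = -1/(818 + 468727) = -1/469545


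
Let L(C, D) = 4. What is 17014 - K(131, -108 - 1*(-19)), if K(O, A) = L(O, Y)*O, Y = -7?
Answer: 16490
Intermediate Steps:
K(O, A) = 4*O
17014 - K(131, -108 - 1*(-19)) = 17014 - 4*131 = 17014 - 1*524 = 17014 - 524 = 16490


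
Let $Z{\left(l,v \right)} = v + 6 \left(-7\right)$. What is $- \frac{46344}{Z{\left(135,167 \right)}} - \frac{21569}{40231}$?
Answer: $- \frac{1867161589}{5028875} \approx -371.29$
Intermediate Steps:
$Z{\left(l,v \right)} = -42 + v$ ($Z{\left(l,v \right)} = v - 42 = -42 + v$)
$- \frac{46344}{Z{\left(135,167 \right)}} - \frac{21569}{40231} = - \frac{46344}{-42 + 167} - \frac{21569}{40231} = - \frac{46344}{125} - \frac{21569}{40231} = - \frac{1867161589}{5028875}$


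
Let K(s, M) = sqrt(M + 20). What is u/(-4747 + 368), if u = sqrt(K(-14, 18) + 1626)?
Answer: -sqrt(1626 + sqrt(38))/4379 ≈ -0.0092259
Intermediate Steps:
K(s, M) = sqrt(20 + M)
u = sqrt(1626 + sqrt(38)) (u = sqrt(sqrt(20 + 18) + 1626) = sqrt(sqrt(38) + 1626) = sqrt(1626 + sqrt(38)) ≈ 40.400)
u/(-4747 + 368) = sqrt(1626 + sqrt(38))/(-4747 + 368) = sqrt(1626 + sqrt(38))/(-4379) = sqrt(1626 + sqrt(38))*(-1/4379) = -sqrt(1626 + sqrt(38))/4379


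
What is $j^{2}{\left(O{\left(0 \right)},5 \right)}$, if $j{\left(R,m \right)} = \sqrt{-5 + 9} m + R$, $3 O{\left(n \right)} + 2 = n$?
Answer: $\frac{784}{9} \approx 87.111$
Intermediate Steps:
$O{\left(n \right)} = - \frac{2}{3} + \frac{n}{3}$
$j{\left(R,m \right)} = R + 2 m$ ($j{\left(R,m \right)} = \sqrt{4} m + R = 2 m + R = R + 2 m$)
$j^{2}{\left(O{\left(0 \right)},5 \right)} = \left(\left(- \frac{2}{3} + \frac{1}{3} \cdot 0\right) + 2 \cdot 5\right)^{2} = \left(\left(- \frac{2}{3} + 0\right) + 10\right)^{2} = \left(- \frac{2}{3} + 10\right)^{2} = \left(\frac{28}{3}\right)^{2} = \frac{784}{9}$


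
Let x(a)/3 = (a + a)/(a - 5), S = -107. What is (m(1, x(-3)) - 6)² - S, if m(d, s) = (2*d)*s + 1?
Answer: 429/4 ≈ 107.25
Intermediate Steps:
x(a) = 6*a/(-5 + a) (x(a) = 3*((a + a)/(a - 5)) = 3*((2*a)/(-5 + a)) = 3*(2*a/(-5 + a)) = 6*a/(-5 + a))
m(d, s) = 1 + 2*d*s (m(d, s) = 2*d*s + 1 = 1 + 2*d*s)
(m(1, x(-3)) - 6)² - S = ((1 + 2*1*(6*(-3)/(-5 - 3))) - 6)² - 1*(-107) = ((1 + 2*1*(6*(-3)/(-8))) - 6)² + 107 = ((1 + 2*1*(6*(-3)*(-⅛))) - 6)² + 107 = ((1 + 2*1*(9/4)) - 6)² + 107 = ((1 + 9/2) - 6)² + 107 = (11/2 - 6)² + 107 = (-½)² + 107 = ¼ + 107 = 429/4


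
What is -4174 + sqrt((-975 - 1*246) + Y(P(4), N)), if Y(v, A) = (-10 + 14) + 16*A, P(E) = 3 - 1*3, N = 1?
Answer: -4174 + I*sqrt(1201) ≈ -4174.0 + 34.655*I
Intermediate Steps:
P(E) = 0 (P(E) = 3 - 3 = 0)
Y(v, A) = 4 + 16*A
-4174 + sqrt((-975 - 1*246) + Y(P(4), N)) = -4174 + sqrt((-975 - 1*246) + (4 + 16*1)) = -4174 + sqrt((-975 - 246) + (4 + 16)) = -4174 + sqrt(-1221 + 20) = -4174 + sqrt(-1201) = -4174 + I*sqrt(1201)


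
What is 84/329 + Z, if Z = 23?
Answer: 1093/47 ≈ 23.255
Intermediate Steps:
84/329 + Z = 84/329 + 23 = 84*(1/329) + 23 = 12/47 + 23 = 1093/47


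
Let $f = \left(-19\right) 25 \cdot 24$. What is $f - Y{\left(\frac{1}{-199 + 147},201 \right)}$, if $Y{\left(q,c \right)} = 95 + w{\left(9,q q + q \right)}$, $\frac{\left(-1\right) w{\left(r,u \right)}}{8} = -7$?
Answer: $-11551$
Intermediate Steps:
$w{\left(r,u \right)} = 56$ ($w{\left(r,u \right)} = \left(-8\right) \left(-7\right) = 56$)
$Y{\left(q,c \right)} = 151$ ($Y{\left(q,c \right)} = 95 + 56 = 151$)
$f = -11400$ ($f = \left(-475\right) 24 = -11400$)
$f - Y{\left(\frac{1}{-199 + 147},201 \right)} = -11400 - 151 = -11551$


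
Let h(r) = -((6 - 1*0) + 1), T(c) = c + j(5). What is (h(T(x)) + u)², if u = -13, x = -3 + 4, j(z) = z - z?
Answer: 400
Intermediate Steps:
j(z) = 0
x = 1
T(c) = c (T(c) = c + 0 = c)
h(r) = -7 (h(r) = -((6 + 0) + 1) = -(6 + 1) = -1*7 = -7)
(h(T(x)) + u)² = (-7 - 13)² = (-20)² = 400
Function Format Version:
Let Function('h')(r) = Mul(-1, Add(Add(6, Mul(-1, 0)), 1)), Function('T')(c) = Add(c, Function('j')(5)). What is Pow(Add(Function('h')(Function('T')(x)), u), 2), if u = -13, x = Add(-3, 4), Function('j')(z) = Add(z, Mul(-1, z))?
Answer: 400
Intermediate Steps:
Function('j')(z) = 0
x = 1
Function('T')(c) = c (Function('T')(c) = Add(c, 0) = c)
Function('h')(r) = -7 (Function('h')(r) = Mul(-1, Add(Add(6, 0), 1)) = Mul(-1, Add(6, 1)) = Mul(-1, 7) = -7)
Pow(Add(Function('h')(Function('T')(x)), u), 2) = Pow(Add(-7, -13), 2) = Pow(-20, 2) = 400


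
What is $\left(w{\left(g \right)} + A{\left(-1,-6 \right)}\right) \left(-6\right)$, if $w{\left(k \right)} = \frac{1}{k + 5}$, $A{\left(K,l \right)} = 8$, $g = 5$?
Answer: $- \frac{243}{5} \approx -48.6$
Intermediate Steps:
$w{\left(k \right)} = \frac{1}{5 + k}$
$\left(w{\left(g \right)} + A{\left(-1,-6 \right)}\right) \left(-6\right) = \left(\frac{1}{5 + 5} + 8\right) \left(-6\right) = \left(\frac{1}{10} + 8\right) \left(-6\right) = \frac{81}{10} \left(-6\right) = - \frac{243}{5}$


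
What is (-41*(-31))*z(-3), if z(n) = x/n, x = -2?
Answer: 2542/3 ≈ 847.33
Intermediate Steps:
z(n) = -2/n
(-41*(-31))*z(-3) = (-41*(-31))*(-2/(-3)) = 1271*(-2*(-1/3)) = 1271*(2/3) = 2542/3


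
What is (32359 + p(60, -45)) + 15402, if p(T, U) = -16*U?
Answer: 48481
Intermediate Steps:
(32359 + p(60, -45)) + 15402 = (32359 - 16*(-45)) + 15402 = (32359 + 720) + 15402 = 33079 + 15402 = 48481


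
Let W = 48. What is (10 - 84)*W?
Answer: -3552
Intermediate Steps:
(10 - 84)*W = (10 - 84)*48 = -74*48 = -3552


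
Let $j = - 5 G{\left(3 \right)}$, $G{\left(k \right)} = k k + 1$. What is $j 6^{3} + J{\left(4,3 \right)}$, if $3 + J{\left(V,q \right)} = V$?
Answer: $-10799$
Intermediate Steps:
$G{\left(k \right)} = 1 + k^{2}$ ($G{\left(k \right)} = k^{2} + 1 = 1 + k^{2}$)
$J{\left(V,q \right)} = -3 + V$
$j = -50$ ($j = - 5 \left(1 + 3^{2}\right) = - 5 \left(1 + 9\right) = \left(-5\right) 10 = -50$)
$j 6^{3} + J{\left(4,3 \right)} = - 50 \cdot 6^{3} + \left(-3 + 4\right) = \left(-50\right) 216 + 1 = -10800 + 1 = -10799$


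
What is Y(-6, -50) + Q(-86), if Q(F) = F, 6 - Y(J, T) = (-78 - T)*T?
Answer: -1480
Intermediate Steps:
Y(J, T) = 6 - T*(-78 - T) (Y(J, T) = 6 - (-78 - T)*T = 6 - T*(-78 - T))
Y(-6, -50) + Q(-86) = (6 + (-50)² + 78*(-50)) - 86 = (6 + 2500 - 3900) - 86 = -1394 - 86 = -1480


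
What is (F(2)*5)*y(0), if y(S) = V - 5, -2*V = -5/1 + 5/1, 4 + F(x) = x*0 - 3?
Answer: 175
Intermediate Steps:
F(x) = -7 (F(x) = -4 + (x*0 - 3) = -4 + (0 - 3) = -4 - 3 = -7)
V = 0 (V = -(-5/1 + 5/1)/2 = -(-5*1 + 5*1)/2 = -(-5 + 5)/2 = -½*0 = 0)
y(S) = -5 (y(S) = 0 - 5 = -5)
(F(2)*5)*y(0) = -7*5*(-5) = -35*(-5) = 175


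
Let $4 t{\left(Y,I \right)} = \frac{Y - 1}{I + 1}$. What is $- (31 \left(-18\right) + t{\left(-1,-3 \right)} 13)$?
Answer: $\frac{2219}{4} \approx 554.75$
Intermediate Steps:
$t{\left(Y,I \right)} = \frac{-1 + Y}{4 \left(1 + I\right)}$ ($t{\left(Y,I \right)} = \frac{\left(Y - 1\right) \frac{1}{I + 1}}{4} = \frac{\left(-1 + Y\right) \frac{1}{1 + I}}{4} = \frac{\frac{1}{1 + I} \left(-1 + Y\right)}{4} = \frac{-1 + Y}{4 \left(1 + I\right)}$)
$- (31 \left(-18\right) + t{\left(-1,-3 \right)} 13) = - (31 \left(-18\right) + \frac{-1 - 1}{4 \left(1 - 3\right)} 13) = - (-558 + \frac{1}{4} \frac{1}{-2} \left(-2\right) 13) = - (-558 + \frac{1}{4} \left(- \frac{1}{2}\right) \left(-2\right) 13) = - (-558 + \frac{1}{4} \cdot 13) = - (-558 + \frac{13}{4}) = \left(-1\right) \left(- \frac{2219}{4}\right) = \frac{2219}{4}$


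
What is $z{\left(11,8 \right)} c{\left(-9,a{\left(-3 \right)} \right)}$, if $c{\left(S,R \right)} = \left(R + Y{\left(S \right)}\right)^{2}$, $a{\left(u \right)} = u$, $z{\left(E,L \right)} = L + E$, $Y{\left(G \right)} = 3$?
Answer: $0$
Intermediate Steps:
$z{\left(E,L \right)} = E + L$
$c{\left(S,R \right)} = \left(3 + R\right)^{2}$ ($c{\left(S,R \right)} = \left(R + 3\right)^{2} = \left(3 + R\right)^{2}$)
$z{\left(11,8 \right)} c{\left(-9,a{\left(-3 \right)} \right)} = \left(11 + 8\right) \left(3 - 3\right)^{2} = 19 \cdot 0^{2} = 19 \cdot 0 = 0$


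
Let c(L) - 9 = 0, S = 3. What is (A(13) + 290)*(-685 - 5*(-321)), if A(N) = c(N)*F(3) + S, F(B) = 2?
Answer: 286120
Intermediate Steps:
c(L) = 9 (c(L) = 9 + 0 = 9)
A(N) = 21 (A(N) = 9*2 + 3 = 18 + 3 = 21)
(A(13) + 290)*(-685 - 5*(-321)) = (21 + 290)*(-685 - 5*(-321)) = 311*(-685 + 1605) = 311*920 = 286120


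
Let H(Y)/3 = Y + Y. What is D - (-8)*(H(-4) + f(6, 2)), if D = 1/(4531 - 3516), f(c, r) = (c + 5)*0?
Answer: -194879/1015 ≈ -192.00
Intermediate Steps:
H(Y) = 6*Y (H(Y) = 3*(Y + Y) = 3*(2*Y) = 6*Y)
f(c, r) = 0 (f(c, r) = (5 + c)*0 = 0)
D = 1/1015 ≈ 0.00098522
D - (-8)*(H(-4) + f(6, 2)) = 1/1015 - (-8)*(6*(-4) + 0) = 1/1015 - (-8)*(-24 + 0) = 1/1015 - (-8)*(-24) = 1/1015 - 1*192 = 1/1015 - 192 = -194879/1015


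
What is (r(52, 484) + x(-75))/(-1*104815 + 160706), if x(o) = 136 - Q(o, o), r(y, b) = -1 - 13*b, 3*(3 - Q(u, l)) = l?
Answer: -6185/55891 ≈ -0.11066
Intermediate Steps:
Q(u, l) = 3 - l/3
x(o) = 133 + o/3 (x(o) = 136 - (3 - o/3) = 136 + (-3 + o/3) = 133 + o/3)
(r(52, 484) + x(-75))/(-1*104815 + 160706) = ((-1 - 13*484) + (133 + (1/3)*(-75)))/(-1*104815 + 160706) = ((-1 - 6292) + (133 - 25))/(-104815 + 160706) = (-6293 + 108)/55891 = -6185*1/55891 = -6185/55891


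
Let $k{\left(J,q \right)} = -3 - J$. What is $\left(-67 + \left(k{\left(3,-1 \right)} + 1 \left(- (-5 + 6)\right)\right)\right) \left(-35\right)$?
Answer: $2590$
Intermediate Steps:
$\left(-67 + \left(k{\left(3,-1 \right)} + 1 \left(- (-5 + 6)\right)\right)\right) \left(-35\right) = \left(-67 + \left(\left(-3 - 3\right) + 1 \left(- (-5 + 6)\right)\right)\right) \left(-35\right) = \left(-67 + \left(\left(-3 - 3\right) + 1 \left(\left(-1\right) 1\right)\right)\right) \left(-35\right) = \left(-67 + \left(-6 + 1 \left(-1\right)\right)\right) \left(-35\right) = \left(-67 - 7\right) \left(-35\right) = \left(-74\right) \left(-35\right) = 2590$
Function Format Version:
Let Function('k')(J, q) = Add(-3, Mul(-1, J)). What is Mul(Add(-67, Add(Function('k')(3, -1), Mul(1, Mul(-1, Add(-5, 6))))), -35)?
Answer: 2590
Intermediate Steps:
Mul(Add(-67, Add(Function('k')(3, -1), Mul(1, Mul(-1, Add(-5, 6))))), -35) = Mul(Add(-67, Add(Add(-3, Mul(-1, 3)), Mul(1, Mul(-1, Add(-5, 6))))), -35) = Mul(Add(-67, Add(Add(-3, -3), Mul(1, Mul(-1, 1)))), -35) = Mul(Add(-67, Add(-6, Mul(1, -1))), -35) = Mul(Add(-67, Add(-6, -1)), -35) = Mul(Add(-67, -7), -35) = Mul(-74, -35) = 2590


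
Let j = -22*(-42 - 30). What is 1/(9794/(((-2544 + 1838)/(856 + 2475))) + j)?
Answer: -353/15752755 ≈ -2.2409e-5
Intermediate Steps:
j = 1584 (j = -22*(-72) = 1584)
1/(9794/(((-2544 + 1838)/(856 + 2475))) + j) = 1/(9794/(((-2544 + 1838)/(856 + 2475))) + 1584) = 1/(9794/((-706/3331)) + 1584) = 1/(9794/((-706*1/3331)) + 1584) = 1/(9794/(-706/3331) + 1584) = 1/(9794*(-3331/706) + 1584) = 1/(-16311907/353 + 1584) = 1/(-15752755/353) = -353/15752755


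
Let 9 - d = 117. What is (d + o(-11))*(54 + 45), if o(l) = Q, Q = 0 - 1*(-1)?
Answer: -10593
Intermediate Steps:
d = -108 (d = 9 - 1*117 = 9 - 117 = -108)
Q = 1 (Q = 0 + 1 = 1)
o(l) = 1
(d + o(-11))*(54 + 45) = (-108 + 1)*(54 + 45) = -107*99 = -10593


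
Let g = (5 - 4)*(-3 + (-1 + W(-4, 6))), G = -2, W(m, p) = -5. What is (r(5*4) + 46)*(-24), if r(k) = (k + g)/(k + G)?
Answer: -3356/3 ≈ -1118.7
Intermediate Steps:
g = -9 (g = (5 - 4)*(-3 + (-1 - 5)) = 1*(-3 - 6) = 1*(-9) = -9)
r(k) = (-9 + k)/(-2 + k) (r(k) = (k - 9)/(k - 2) = (-9 + k)/(-2 + k))
(r(5*4) + 46)*(-24) = ((-9 + 5*4)/(-2 + 5*4) + 46)*(-24) = ((-9 + 20)/(-2 + 20) + 46)*(-24) = (11/18 + 46)*(-24) = (839/18)*(-24) = -3356/3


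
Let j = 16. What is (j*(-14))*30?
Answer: -6720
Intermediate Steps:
(j*(-14))*30 = (16*(-14))*30 = -224*30 = -6720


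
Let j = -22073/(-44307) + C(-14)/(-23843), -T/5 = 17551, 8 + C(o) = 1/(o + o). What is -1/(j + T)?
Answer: 29579530428/2595736946716973 ≈ 1.1395e-5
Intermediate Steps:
C(o) = -8 + 1/(2*o) (C(o) = -8 + 1/(o + o) = -8 + 1/(2*o))
T = -87755 (T = -5*17551 = -87755)
j = 14745992167/29579530428 (j = -22073/(-44307) + (-8 + (1/2)/(-14))/(-23843) = -22073*(-1/44307) + (-8 + (1/2)*(-1/14))*(-1/23843) = 22073/44307 + (-8 - 1/28)*(-1/23843) = 22073/44307 - 225/28*(-1/23843) = 22073/44307 + 225/667604 = 14745992167/29579530428 ≈ 0.49852)
-1/(j + T) = -1/(14745992167/29579530428 - 87755) = -1/(-2595736946716973/29579530428) = -1*(-29579530428/2595736946716973) = 29579530428/2595736946716973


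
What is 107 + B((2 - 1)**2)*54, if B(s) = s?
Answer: 161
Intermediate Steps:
107 + B((2 - 1)**2)*54 = 107 + (2 - 1)**2*54 = 107 + 1**2*54 = 107 + 1*54 = 107 + 54 = 161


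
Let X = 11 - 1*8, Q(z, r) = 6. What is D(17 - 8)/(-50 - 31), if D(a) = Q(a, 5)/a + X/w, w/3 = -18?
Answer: -11/1458 ≈ -0.0075446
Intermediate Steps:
w = -54 (w = 3*(-18) = -54)
X = 3 (X = 11 - 8 = 3)
D(a) = -1/18 + 6/a (D(a) = 6/a + 3/(-54) = 6/a + 3*(-1/54) = 6/a - 1/18 = -1/18 + 6/a)
D(17 - 8)/(-50 - 31) = ((108 - (17 - 8))/(18*(17 - 8)))/(-50 - 31) = ((1/18)*(108 - 1*9)/9)/(-81) = ((1/18)*(1/9)*(108 - 9))*(-1/81) = ((1/18)*(1/9)*99)*(-1/81) = (11/18)*(-1/81) = -11/1458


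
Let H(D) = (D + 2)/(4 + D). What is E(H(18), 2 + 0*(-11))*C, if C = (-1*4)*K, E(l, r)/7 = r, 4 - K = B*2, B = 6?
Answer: 448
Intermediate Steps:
H(D) = (2 + D)/(4 + D)
K = -8 (K = 4 - 6*2 = 4 - 1*12 = 4 - 12 = -8)
E(l, r) = 7*r
C = 32 (C = -1*4*(-8) = -4*(-8) = 32)
E(H(18), 2 + 0*(-11))*C = (7*(2 + 0*(-11)))*32 = (7*(2 + 0))*32 = (7*2)*32 = 14*32 = 448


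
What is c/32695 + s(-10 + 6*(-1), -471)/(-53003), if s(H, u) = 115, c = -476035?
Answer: -5047008606/346586617 ≈ -14.562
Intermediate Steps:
c/32695 + s(-10 + 6*(-1), -471)/(-53003) = -476035/32695 + 115/(-53003) = -476035*1/32695 + 115*(-1/53003) = -95207/6539 - 115/53003 = -5047008606/346586617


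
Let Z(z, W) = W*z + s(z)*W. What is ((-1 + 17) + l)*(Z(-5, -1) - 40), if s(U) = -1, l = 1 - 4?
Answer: -442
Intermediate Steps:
l = -3
Z(z, W) = -W + W*z (Z(z, W) = W*z - W = -W + W*z)
((-1 + 17) + l)*(Z(-5, -1) - 40) = ((-1 + 17) - 3)*(-(-1 - 5) - 40) = (16 - 3)*(-1*(-6) - 40) = 13*(6 - 40) = 13*(-34) = -442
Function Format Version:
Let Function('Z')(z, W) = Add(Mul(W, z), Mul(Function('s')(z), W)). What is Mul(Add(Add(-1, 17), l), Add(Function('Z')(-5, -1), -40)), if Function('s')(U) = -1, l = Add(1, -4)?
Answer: -442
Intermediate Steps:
l = -3
Function('Z')(z, W) = Add(Mul(-1, W), Mul(W, z)) (Function('Z')(z, W) = Add(Mul(W, z), Mul(-1, W)) = Add(Mul(-1, W), Mul(W, z)))
Mul(Add(Add(-1, 17), l), Add(Function('Z')(-5, -1), -40)) = Mul(Add(Add(-1, 17), -3), Add(Mul(-1, Add(-1, -5)), -40)) = Mul(Add(16, -3), Add(Mul(-1, -6), -40)) = Mul(13, Add(6, -40)) = Mul(13, -34) = -442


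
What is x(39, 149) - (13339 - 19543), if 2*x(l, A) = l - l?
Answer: 6204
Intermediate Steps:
x(l, A) = 0 (x(l, A) = (l - l)/2 = (½)*0 = 0)
x(39, 149) - (13339 - 19543) = 0 - (13339 - 19543) = 0 - 1*(-6204) = 0 + 6204 = 6204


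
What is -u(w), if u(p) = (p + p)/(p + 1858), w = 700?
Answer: -700/1279 ≈ -0.54730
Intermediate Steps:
u(p) = 2*p/(1858 + p) (u(p) = (2*p)/(1858 + p) = 2*p/(1858 + p))
-u(w) = -2*700/(1858 + 700) = -2*700/2558 = -1*700/1279 = -700/1279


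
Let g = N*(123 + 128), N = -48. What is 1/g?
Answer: -1/12048 ≈ -8.3001e-5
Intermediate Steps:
g = -12048 (g = -48*(123 + 128) = -48*251 = -12048)
1/g = 1/(-12048) = -1/12048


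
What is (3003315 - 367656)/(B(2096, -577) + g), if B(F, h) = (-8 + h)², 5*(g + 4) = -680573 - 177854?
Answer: 1464255/94742 ≈ 15.455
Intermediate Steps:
g = -858447/5 (g = -4 + (-680573 - 177854)/5 = -4 + (⅕)*(-858427) = -4 - 858427/5 = -858447/5 ≈ -1.7169e+5)
(3003315 - 367656)/(B(2096, -577) + g) = (3003315 - 367656)/((-8 - 577)² - 858447/5) = 2635659/((-585)² - 858447/5) = 2635659/(342225 - 858447/5) = 2635659/(852678/5) = 2635659*(5/852678) = 1464255/94742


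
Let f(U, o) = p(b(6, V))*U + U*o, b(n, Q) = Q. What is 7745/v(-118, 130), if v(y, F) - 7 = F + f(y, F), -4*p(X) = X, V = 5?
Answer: -15490/30111 ≈ -0.51443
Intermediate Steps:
p(X) = -X/4
f(U, o) = -5*U/4 + U*o (f(U, o) = (-¼*5)*U + U*o = -5*U/4 + U*o)
v(y, F) = 7 + F + y*(-5 + 4*F)/4 (v(y, F) = 7 + (F + y*(-5 + 4*F)/4) = 7 + F + y*(-5 + 4*F)/4)
7745/v(-118, 130) = 7745/(7 + 130 - 5/4*(-118) + 130*(-118)) = 7745/(7 + 130 + 295/2 - 15340) = 7745/(-30111/2) = 7745*(-2/30111) = -15490/30111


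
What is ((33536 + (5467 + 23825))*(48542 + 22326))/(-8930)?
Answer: -2226247352/4465 ≈ -4.9860e+5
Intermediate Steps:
((33536 + (5467 + 23825))*(48542 + 22326))/(-8930) = ((33536 + 29292)*70868)*(-1/8930) = (62828*70868)*(-1/8930) = 4452494704*(-1/8930) = -2226247352/4465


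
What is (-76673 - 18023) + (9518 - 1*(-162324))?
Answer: 77146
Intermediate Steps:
(-76673 - 18023) + (9518 - 1*(-162324)) = -94696 + (9518 + 162324) = -94696 + 171842 = 77146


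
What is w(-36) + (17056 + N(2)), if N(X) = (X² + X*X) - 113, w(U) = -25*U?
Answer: 17851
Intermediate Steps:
N(X) = -113 + 2*X² (N(X) = (X² + X²) - 113 = 2*X² - 113 = -113 + 2*X²)
w(-36) + (17056 + N(2)) = -25*(-36) + (17056 + (-113 + 2*2²)) = 900 + (17056 + (-113 + 2*4)) = 900 + (17056 + (-113 + 8)) = 900 + (17056 - 105) = 900 + 16951 = 17851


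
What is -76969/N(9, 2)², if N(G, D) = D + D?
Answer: -76969/16 ≈ -4810.6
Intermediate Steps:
N(G, D) = 2*D
-76969/N(9, 2)² = -76969/((2*2)²) = -76969/(4²) = -76969/16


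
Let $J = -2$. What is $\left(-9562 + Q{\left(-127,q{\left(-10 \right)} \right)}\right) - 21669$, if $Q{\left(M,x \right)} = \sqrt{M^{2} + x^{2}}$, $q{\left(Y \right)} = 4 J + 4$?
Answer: $-31231 + \sqrt{16145} \approx -31104.0$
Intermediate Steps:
$q{\left(Y \right)} = -4$ ($q{\left(Y \right)} = 4 \left(-2\right) + 4 = -8 + 4 = -4$)
$\left(-9562 + Q{\left(-127,q{\left(-10 \right)} \right)}\right) - 21669 = \left(-9562 + \sqrt{\left(-127\right)^{2} + \left(-4\right)^{2}}\right) - 21669 = \left(-9562 + \sqrt{16129 + 16}\right) - 21669 = \left(-9562 + \sqrt{16145}\right) - 21669 = -31231 + \sqrt{16145}$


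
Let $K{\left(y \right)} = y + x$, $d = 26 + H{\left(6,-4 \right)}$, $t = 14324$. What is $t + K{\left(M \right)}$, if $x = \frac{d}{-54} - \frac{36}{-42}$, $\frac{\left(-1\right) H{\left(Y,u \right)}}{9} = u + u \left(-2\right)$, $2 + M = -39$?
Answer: $\frac{2699684}{189} \approx 14284.0$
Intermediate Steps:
$M = -41$ ($M = -2 - 39 = -41$)
$H{\left(Y,u \right)} = 9 u$ ($H{\left(Y,u \right)} = - 9 \left(u + u \left(-2\right)\right) = - 9 \left(u - 2 u\right) = - 9 \left(- u\right) = 9 u$)
$d = -10$ ($d = 26 + 9 \left(-4\right) = 26 - 36 = -10$)
$x = \frac{197}{189}$ ($x = - \frac{10}{-54} - \frac{36}{-42} = \left(-10\right) \left(- \frac{1}{54}\right) - - \frac{6}{7} = \frac{5}{27} + \frac{6}{7} = \frac{197}{189} \approx 1.0423$)
$K{\left(y \right)} = \frac{197}{189} + y$ ($K{\left(y \right)} = y + \frac{197}{189} = \frac{197}{189} + y$)
$t + K{\left(M \right)} = 14324 + \left(\frac{197}{189} - 41\right) = 14324 - \frac{7552}{189} = \frac{2699684}{189}$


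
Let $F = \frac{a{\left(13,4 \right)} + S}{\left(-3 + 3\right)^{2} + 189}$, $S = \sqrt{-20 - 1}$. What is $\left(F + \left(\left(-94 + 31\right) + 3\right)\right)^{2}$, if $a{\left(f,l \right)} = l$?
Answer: $\frac{\left(11336 - i \sqrt{21}\right)^{2}}{35721} \approx 3597.5 - 2.9085 i$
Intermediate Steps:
$S = i \sqrt{21}$ ($S = \sqrt{-21} = i \sqrt{21} \approx 4.5826 i$)
$F = \frac{4}{189} + \frac{i \sqrt{21}}{189}$ ($F = \frac{4 + i \sqrt{21}}{\left(-3 + 3\right)^{2} + 189} = \frac{4 + i \sqrt{21}}{0^{2} + 189} = \frac{4 + i \sqrt{21}}{0 + 189} = \frac{4 + i \sqrt{21}}{189} = \left(4 + i \sqrt{21}\right) \frac{1}{189} = \frac{4}{189} + \frac{i \sqrt{21}}{189} \approx 0.021164 + 0.024246 i$)
$\left(F + \left(\left(-94 + 31\right) + 3\right)\right)^{2} = \left(\left(\frac{4}{189} + \frac{i \sqrt{21}}{189}\right) + \left(\left(-94 + 31\right) + 3\right)\right)^{2} = \left(\left(\frac{4}{189} + \frac{i \sqrt{21}}{189}\right) + \left(-63 + 3\right)\right)^{2} = \left(\left(\frac{4}{189} + \frac{i \sqrt{21}}{189}\right) - 60\right)^{2} = \left(- \frac{11336}{189} + \frac{i \sqrt{21}}{189}\right)^{2}$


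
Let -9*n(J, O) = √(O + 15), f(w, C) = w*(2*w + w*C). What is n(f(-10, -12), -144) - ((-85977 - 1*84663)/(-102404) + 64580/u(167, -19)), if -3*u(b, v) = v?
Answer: -4960748280/486419 - I*√129/9 ≈ -10199.0 - 1.262*I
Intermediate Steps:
u(b, v) = -v/3
f(w, C) = w*(2*w + C*w)
n(J, O) = -√(15 + O)/9 (n(J, O) = -√(O + 15)/9 = -√(15 + O)/9)
n(f(-10, -12), -144) - ((-85977 - 1*84663)/(-102404) + 64580/u(167, -19)) = -√(15 - 144)/9 - ((-85977 - 1*84663)/(-102404) + 64580/((-⅓*(-19)))) = -I*√129/9 - ((-85977 - 84663)*(-1/102404) + 64580/(19/3)) = -I*√129/9 - (-170640*(-1/102404) + 64580*(3/19)) = -I*√129/9 - (42660/25601 + 193740/19) = -I*√129/9 - 1*4960748280/486419 = -I*√129/9 - 4960748280/486419 = -4960748280/486419 - I*√129/9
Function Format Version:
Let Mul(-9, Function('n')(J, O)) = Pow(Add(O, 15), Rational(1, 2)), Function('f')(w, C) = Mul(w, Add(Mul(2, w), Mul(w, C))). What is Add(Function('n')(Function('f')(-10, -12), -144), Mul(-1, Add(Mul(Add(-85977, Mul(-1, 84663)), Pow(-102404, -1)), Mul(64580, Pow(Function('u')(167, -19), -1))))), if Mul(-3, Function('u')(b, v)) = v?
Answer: Add(Rational(-4960748280, 486419), Mul(Rational(-1, 9), I, Pow(129, Rational(1, 2)))) ≈ Add(-10199., Mul(-1.2620, I))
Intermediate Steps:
Function('u')(b, v) = Mul(Rational(-1, 3), v)
Function('f')(w, C) = Mul(w, Add(Mul(2, w), Mul(C, w)))
Function('n')(J, O) = Mul(Rational(-1, 9), Pow(Add(15, O), Rational(1, 2))) (Function('n')(J, O) = Mul(Rational(-1, 9), Pow(Add(O, 15), Rational(1, 2))) = Mul(Rational(-1, 9), Pow(Add(15, O), Rational(1, 2))))
Add(Function('n')(Function('f')(-10, -12), -144), Mul(-1, Add(Mul(Add(-85977, Mul(-1, 84663)), Pow(-102404, -1)), Mul(64580, Pow(Function('u')(167, -19), -1))))) = Add(Mul(Rational(-1, 9), Pow(Add(15, -144), Rational(1, 2))), Mul(-1, Add(Mul(Add(-85977, Mul(-1, 84663)), Pow(-102404, -1)), Mul(64580, Pow(Mul(Rational(-1, 3), -19), -1))))) = Add(Mul(Rational(-1, 9), Pow(-129, Rational(1, 2))), Mul(-1, Add(Mul(Add(-85977, -84663), Rational(-1, 102404)), Mul(64580, Pow(Rational(19, 3), -1))))) = Add(Mul(Rational(-1, 9), Mul(I, Pow(129, Rational(1, 2)))), Mul(-1, Add(Mul(-170640, Rational(-1, 102404)), Mul(64580, Rational(3, 19))))) = Add(Mul(Rational(-1, 9), I, Pow(129, Rational(1, 2))), Mul(-1, Add(Rational(42660, 25601), Rational(193740, 19)))) = Add(Mul(Rational(-1, 9), I, Pow(129, Rational(1, 2))), Mul(-1, Rational(4960748280, 486419))) = Add(Mul(Rational(-1, 9), I, Pow(129, Rational(1, 2))), Rational(-4960748280, 486419)) = Add(Rational(-4960748280, 486419), Mul(Rational(-1, 9), I, Pow(129, Rational(1, 2))))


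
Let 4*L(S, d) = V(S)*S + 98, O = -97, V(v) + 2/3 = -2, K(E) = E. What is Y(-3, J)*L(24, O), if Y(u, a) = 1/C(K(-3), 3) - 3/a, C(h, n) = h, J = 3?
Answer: -34/3 ≈ -11.333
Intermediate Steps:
V(v) = -8/3 (V(v) = -2/3 - 2 = -8/3)
Y(u, a) = -1/3 - 3/a (Y(u, a) = 1/(-3) - 3/a = 1*(-1/3) - 3/a = -1/3 - 3/a)
L(S, d) = 49/2 - 2*S/3 (L(S, d) = (-8*S/3 + 98)/4 = (98 - 8*S/3)/4 = 49/2 - 2*S/3)
Y(-3, J)*L(24, O) = ((1/3)*(-9 - 1*3)/3)*(49/2 - 2/3*24) = ((1/3)*(1/3)*(-9 - 3))*(49/2 - 16) = ((1/3)*(1/3)*(-12))*(17/2) = -4/3*17/2 = -34/3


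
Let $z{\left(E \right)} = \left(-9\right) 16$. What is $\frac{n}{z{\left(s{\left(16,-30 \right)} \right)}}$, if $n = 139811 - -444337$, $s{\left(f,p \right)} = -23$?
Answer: $- \frac{48679}{12} \approx -4056.6$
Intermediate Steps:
$n = 584148$ ($n = 139811 + 444337 = 584148$)
$z{\left(E \right)} = -144$
$\frac{n}{z{\left(s{\left(16,-30 \right)} \right)}} = \frac{584148}{-144} = 584148 \left(- \frac{1}{144}\right) = - \frac{48679}{12}$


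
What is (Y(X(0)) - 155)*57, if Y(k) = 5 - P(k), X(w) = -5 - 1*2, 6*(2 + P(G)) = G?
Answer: -16739/2 ≈ -8369.5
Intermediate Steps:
P(G) = -2 + G/6
X(w) = -7 (X(w) = -5 - 2 = -7)
Y(k) = 7 - k/6 (Y(k) = 5 - (-2 + k/6) = 5 + (2 - k/6) = 7 - k/6)
(Y(X(0)) - 155)*57 = ((7 - ⅙*(-7)) - 155)*57 = ((7 + 7/6) - 155)*57 = (49/6 - 155)*57 = -881/6*57 = -16739/2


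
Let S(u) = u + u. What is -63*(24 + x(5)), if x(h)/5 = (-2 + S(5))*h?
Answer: -14112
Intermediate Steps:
S(u) = 2*u
x(h) = 40*h (x(h) = 5*((-2 + 2*5)*h) = 5*((-2 + 10)*h) = 5*(8*h) = 40*h)
-63*(24 + x(5)) = -63*(24 + 40*5) = -63*(24 + 200) = -63*224 = -14112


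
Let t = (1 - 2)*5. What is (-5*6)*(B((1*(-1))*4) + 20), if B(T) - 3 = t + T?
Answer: -420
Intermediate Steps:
t = -5 (t = -1*5 = -5)
B(T) = -2 + T (B(T) = 3 + (-5 + T) = -2 + T)
(-5*6)*(B((1*(-1))*4) + 20) = (-5*6)*((-2 + (1*(-1))*4) + 20) = -30*((-2 - 1*4) + 20) = -30*((-2 - 4) + 20) = -30*(-6 + 20) = -30*14 = -420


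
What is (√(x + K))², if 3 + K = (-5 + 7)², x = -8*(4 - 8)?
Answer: 33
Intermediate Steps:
x = 32 (x = -8*(-4) = 32)
K = 1 (K = -3 + (-5 + 7)² = -3 + 2² = -3 + 4 = 1)
(√(x + K))² = (√(32 + 1))² = (√33)² = 33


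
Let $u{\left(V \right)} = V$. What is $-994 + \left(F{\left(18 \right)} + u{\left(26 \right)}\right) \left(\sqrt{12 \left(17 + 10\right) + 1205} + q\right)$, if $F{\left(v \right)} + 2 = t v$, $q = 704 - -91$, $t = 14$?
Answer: $218426 + 276 \sqrt{1529} \approx 2.2922 \cdot 10^{5}$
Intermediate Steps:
$q = 795$ ($q = 704 + 91 = 795$)
$F{\left(v \right)} = -2 + 14 v$
$-994 + \left(F{\left(18 \right)} + u{\left(26 \right)}\right) \left(\sqrt{12 \left(17 + 10\right) + 1205} + q\right) = -994 + \left(\left(-2 + 14 \cdot 18\right) + 26\right) \left(\sqrt{12 \left(17 + 10\right) + 1205} + 795\right) = -994 + \left(\left(-2 + 252\right) + 26\right) \left(\sqrt{12 \cdot 27 + 1205} + 795\right) = -994 + \left(250 + 26\right) \left(\sqrt{324 + 1205} + 795\right) = -994 + 276 \left(\sqrt{1529} + 795\right) = -994 + 276 \left(795 + \sqrt{1529}\right) = -994 + \left(219420 + 276 \sqrt{1529}\right) = 218426 + 276 \sqrt{1529}$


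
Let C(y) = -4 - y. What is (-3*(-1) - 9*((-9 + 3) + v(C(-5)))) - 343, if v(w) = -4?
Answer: -250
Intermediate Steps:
(-3*(-1) - 9*((-9 + 3) + v(C(-5)))) - 343 = (-3*(-1) - 9*((-9 + 3) - 4)) - 343 = (3 - 9*(-6 - 4)) - 343 = (3 - 9*(-10)) - 343 = (3 + 90) - 343 = 93 - 343 = -250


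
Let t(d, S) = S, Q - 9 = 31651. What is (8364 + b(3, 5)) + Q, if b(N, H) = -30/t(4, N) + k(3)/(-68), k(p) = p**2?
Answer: 2720943/68 ≈ 40014.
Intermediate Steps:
Q = 31660 (Q = 9 + 31651 = 31660)
b(N, H) = -9/68 - 30/N (b(N, H) = -30/N + 3**2/(-68) = -30/N + 9*(-1/68) = -30/N - 9/68 = -9/68 - 30/N)
(8364 + b(3, 5)) + Q = (8364 + (-9/68 - 30/3)) + 31660 = (8364 + (-9/68 - 30*1/3)) + 31660 = (8364 + (-9/68 - 10)) + 31660 = (8364 - 689/68) + 31660 = 568063/68 + 31660 = 2720943/68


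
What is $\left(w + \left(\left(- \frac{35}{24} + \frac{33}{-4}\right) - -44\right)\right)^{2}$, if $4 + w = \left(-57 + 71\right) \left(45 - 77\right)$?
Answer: $\frac{100500625}{576} \approx 1.7448 \cdot 10^{5}$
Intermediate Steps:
$w = -452$ ($w = -4 + \left(-57 + 71\right) \left(45 - 77\right) = -4 + 14 \left(-32\right) = -4 - 448 = -452$)
$\left(w + \left(\left(- \frac{35}{24} + \frac{33}{-4}\right) - -44\right)\right)^{2} = \left(-452 + \left(\left(- \frac{35}{24} + \frac{33}{-4}\right) - -44\right)\right)^{2} = \left(-452 + \left(\left(\left(-35\right) \frac{1}{24} + 33 \left(- \frac{1}{4}\right)\right) + 44\right)\right)^{2} = \left(-452 + \left(\left(- \frac{35}{24} - \frac{33}{4}\right) + 44\right)\right)^{2} = \left(-452 + \left(- \frac{233}{24} + 44\right)\right)^{2} = \left(-452 + \frac{823}{24}\right)^{2} = \left(- \frac{10025}{24}\right)^{2} = \frac{100500625}{576}$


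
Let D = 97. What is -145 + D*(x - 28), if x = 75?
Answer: 4414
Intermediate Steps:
-145 + D*(x - 28) = -145 + 97*(75 - 28) = -145 + 97*47 = -145 + 4559 = 4414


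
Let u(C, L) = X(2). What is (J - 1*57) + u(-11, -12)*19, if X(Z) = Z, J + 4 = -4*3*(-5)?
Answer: 37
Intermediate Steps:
J = 56 (J = -4 - 4*3*(-5) = -4 - 12*(-5) = -4 + 60 = 56)
u(C, L) = 2
(J - 1*57) + u(-11, -12)*19 = (56 - 1*57) + 2*19 = (56 - 57) + 38 = -1 + 38 = 37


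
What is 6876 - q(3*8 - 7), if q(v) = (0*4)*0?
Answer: 6876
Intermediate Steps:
q(v) = 0 (q(v) = 0*0 = 0)
6876 - q(3*8 - 7) = 6876 - 1*0 = 6876 + 0 = 6876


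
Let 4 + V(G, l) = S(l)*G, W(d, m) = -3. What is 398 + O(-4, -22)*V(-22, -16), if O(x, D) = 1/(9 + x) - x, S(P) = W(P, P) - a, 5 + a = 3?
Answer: 2368/5 ≈ 473.60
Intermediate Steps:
a = -2 (a = -5 + 3 = -2)
S(P) = -1 (S(P) = -3 - 1*(-2) = -3 + 2 = -1)
V(G, l) = -4 - G
398 + O(-4, -22)*V(-22, -16) = 398 + ((1 - 1*(-4)² - 9*(-4))/(9 - 4))*(-4 - 1*(-22)) = 398 + ((1 - 1*16 + 36)/5)*(-4 + 22) = 398 + ((1 - 16 + 36)/5)*18 = 398 + ((⅕)*21)*18 = 398 + (21/5)*18 = 398 + 378/5 = 2368/5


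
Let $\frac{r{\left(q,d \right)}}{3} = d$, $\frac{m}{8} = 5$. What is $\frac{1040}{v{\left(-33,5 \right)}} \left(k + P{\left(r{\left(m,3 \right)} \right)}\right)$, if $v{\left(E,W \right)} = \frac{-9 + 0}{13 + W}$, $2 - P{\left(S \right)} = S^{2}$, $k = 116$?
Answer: $-76960$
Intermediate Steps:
$m = 40$ ($m = 8 \cdot 5 = 40$)
$r{\left(q,d \right)} = 3 d$
$P{\left(S \right)} = 2 - S^{2}$
$v{\left(E,W \right)} = - \frac{9}{13 + W}$
$\frac{1040}{v{\left(-33,5 \right)}} \left(k + P{\left(r{\left(m,3 \right)} \right)}\right) = \frac{1040}{\left(-9\right) \frac{1}{13 + 5}} \left(116 + \left(2 - \left(3 \cdot 3\right)^{2}\right)\right) = \frac{1040}{\left(-9\right) \frac{1}{18}} \left(116 + \left(2 - 9^{2}\right)\right) = \frac{1040}{\left(-9\right) \frac{1}{18}} \left(116 + \left(2 - 81\right)\right) = \frac{1040}{- \frac{1}{2}} \left(116 + \left(2 - 81\right)\right) = 1040 \left(-2\right) \left(116 - 79\right) = \left(-2080\right) 37 = -76960$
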